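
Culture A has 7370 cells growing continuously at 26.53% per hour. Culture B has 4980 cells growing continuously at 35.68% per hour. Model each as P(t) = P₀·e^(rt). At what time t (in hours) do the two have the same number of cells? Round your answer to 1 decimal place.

7370·e^(0.2653t) = 4980·e^(0.3568t)
7370/4980 = e^((0.3568 − 0.2653)t) → ln(1.47992) = 0.0915·t
t = 0.39199 / 0.0915

t ≈ 4.3 hours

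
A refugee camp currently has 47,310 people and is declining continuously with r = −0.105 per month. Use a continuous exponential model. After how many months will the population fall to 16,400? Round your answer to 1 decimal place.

16400 = 47310 · e^(-0.105·t)
t = ln(16400/47310) / -0.105 = ln(0.34665) / -0.105 = -1.05944 / -0.105

t ≈ 10.1 months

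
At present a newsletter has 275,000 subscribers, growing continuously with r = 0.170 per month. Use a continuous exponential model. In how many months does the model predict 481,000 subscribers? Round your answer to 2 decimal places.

481000 = 275000 · e^(0.17·t)
t = ln(481000/275000) / 0.17 = ln(1.74909) / 0.17 = 0.5591 / 0.17

t ≈ 3.29 months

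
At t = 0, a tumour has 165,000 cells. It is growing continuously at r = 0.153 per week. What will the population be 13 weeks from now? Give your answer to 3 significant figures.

P(13) = 165000 · e^(0.153·13) = 165000 · e^(1.989)
= 165000 · 7.30822 ≈ 1205856.61

≈ 1,210,000 cells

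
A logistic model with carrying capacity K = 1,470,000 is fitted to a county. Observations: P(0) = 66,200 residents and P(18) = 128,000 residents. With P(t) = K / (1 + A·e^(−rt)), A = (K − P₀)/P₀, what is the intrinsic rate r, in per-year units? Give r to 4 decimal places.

A = (1470000 − 66200)/66200 = 21.20544
128000 = 1470000/(1 + 21.20544·e^(−r·18)) → e^(−18r) = (11.48438 − 1)/21.20544 = 0.494419
r = −ln(0.494419)/18 = 0.70437/18

r ≈ 0.0391 per year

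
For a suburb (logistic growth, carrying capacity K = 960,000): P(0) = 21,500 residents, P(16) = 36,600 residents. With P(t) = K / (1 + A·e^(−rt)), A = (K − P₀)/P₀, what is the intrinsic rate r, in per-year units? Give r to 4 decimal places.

r ≈ 0.0343 per year

A = (960000 − 21500)/21500 = 43.65116
36600 = 960000/(1 + 43.65116·e^(−r·16)) → e^(−16r) = (26.22951 − 1)/43.65116 = 0.57798
r = −ln(0.57798)/16 = 0.54822/16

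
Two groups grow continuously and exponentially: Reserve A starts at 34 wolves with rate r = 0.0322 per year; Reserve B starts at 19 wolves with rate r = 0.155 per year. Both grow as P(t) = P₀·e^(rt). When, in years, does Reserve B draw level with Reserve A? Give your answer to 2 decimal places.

t ≈ 4.74 years

34·e^(0.0322t) = 19·e^(0.155t)
34/19 = e^((0.155 − 0.0322)t) → ln(1.78947) = 0.1228·t
t = 0.58192 / 0.1228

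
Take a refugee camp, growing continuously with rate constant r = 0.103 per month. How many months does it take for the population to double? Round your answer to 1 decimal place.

doubling time ≈ 6.7 months

doubling time = ln(2) / |r| = 0.69315 / 0.103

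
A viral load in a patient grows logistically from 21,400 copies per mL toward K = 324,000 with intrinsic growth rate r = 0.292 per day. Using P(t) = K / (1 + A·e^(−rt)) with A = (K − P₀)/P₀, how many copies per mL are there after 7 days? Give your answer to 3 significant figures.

A = (324000 − 21400)/21400 = 14.14019
P(7) = 324000 / (1 + 14.14019·e^(−0.292·7)) = 324000 / (1 + 14.14019·0.12951)
= 324000 / 2.83129 ≈ 114435.45

≈ 114,000 copies per mL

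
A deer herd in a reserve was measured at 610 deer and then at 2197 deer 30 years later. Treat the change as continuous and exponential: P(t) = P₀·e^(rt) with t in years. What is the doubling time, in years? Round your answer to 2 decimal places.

r = ln(2197/610) / 30 = ln(3.60164) / 30 ≈ 0.042713 per year
doubling time = ln 2 / |r| = 0.69315 / 0.042713

doubling time ≈ 16.23 years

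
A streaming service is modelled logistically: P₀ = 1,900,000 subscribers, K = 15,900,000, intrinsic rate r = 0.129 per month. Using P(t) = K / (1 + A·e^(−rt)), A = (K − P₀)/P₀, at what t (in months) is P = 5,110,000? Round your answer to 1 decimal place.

t ≈ 9.7 months

A = (15900000 − 1900000)/1900000 = 7.36842
5110000 = 15900000/(1 + 7.36842·e^(−0.129t)) → 1 + 7.36842·e^(−0.129t) = 3.11155
e^(−0.129t) = 0.286567 → t = ln(3.48959)/0.129 = 1.24978/0.129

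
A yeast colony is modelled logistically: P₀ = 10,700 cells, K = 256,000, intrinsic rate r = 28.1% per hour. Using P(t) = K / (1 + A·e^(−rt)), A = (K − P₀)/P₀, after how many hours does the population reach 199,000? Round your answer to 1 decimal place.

t ≈ 15.6 hours

A = (256000 − 10700)/10700 = 22.92523
199000 = 256000/(1 + 22.92523·e^(−0.281t)) → 1 + 22.92523·e^(−0.281t) = 1.28643
e^(−0.281t) = 0.012494 → t = ln(80.03722)/0.281 = 4.38249/0.281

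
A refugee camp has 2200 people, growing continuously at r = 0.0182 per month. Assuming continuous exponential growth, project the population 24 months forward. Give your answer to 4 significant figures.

P(24) = 2200 · e^(0.0182·24) = 2200 · e^(0.4368)
= 2200 · 1.54775 ≈ 3405.04

≈ 3,405 people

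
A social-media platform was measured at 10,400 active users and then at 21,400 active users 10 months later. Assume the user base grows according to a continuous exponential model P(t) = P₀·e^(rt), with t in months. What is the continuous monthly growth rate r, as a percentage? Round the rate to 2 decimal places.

21400 = 10400 · e^(r·10)
e^(10r) = 21400/10400 = 2.05769
r = ln(2.05769) / 10 = 0.72159 / 10

r ≈ 7.22% per month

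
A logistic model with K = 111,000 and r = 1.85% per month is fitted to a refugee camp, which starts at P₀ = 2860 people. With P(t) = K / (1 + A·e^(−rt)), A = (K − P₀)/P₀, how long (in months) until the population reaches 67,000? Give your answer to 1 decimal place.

t ≈ 219.1 months

A = (111000 − 2860)/2860 = 37.81119
67000 = 111000/(1 + 37.81119·e^(−0.0185t)) → 1 + 37.81119·e^(−0.0185t) = 1.65672
e^(−0.0185t) = 0.017368 → t = ln(57.57613)/0.0185 = 4.05311/0.0185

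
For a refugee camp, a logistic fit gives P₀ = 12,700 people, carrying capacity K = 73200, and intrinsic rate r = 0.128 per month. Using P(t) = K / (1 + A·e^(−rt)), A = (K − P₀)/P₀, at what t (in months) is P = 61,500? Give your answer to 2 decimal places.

A = (73200 − 12700)/12700 = 4.76378
61500 = 73200/(1 + 4.76378·e^(−0.128t)) → 1 + 4.76378·e^(−0.128t) = 1.19024
e^(−0.128t) = 0.039935 → t = ln(25.04038)/0.128 = 3.22049/0.128

t ≈ 25.16 months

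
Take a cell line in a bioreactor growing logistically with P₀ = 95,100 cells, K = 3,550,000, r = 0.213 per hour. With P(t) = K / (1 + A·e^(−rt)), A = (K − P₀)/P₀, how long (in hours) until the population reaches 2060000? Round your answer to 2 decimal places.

A = (3550000 − 95100)/95100 = 36.32913
2060000 = 3550000/(1 + 36.32913·e^(−0.213t)) → 1 + 36.32913·e^(−0.213t) = 1.7233
e^(−0.213t) = 0.01991 → t = ln(50.22685)/0.213 = 3.91655/0.213

t ≈ 18.39 hours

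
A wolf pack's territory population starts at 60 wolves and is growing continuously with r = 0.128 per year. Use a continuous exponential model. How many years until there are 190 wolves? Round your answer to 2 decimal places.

t ≈ 9.01 years

190 = 60 · e^(0.128·t)
t = ln(190/60) / 0.128 = ln(3.16667) / 0.128 = 1.15268 / 0.128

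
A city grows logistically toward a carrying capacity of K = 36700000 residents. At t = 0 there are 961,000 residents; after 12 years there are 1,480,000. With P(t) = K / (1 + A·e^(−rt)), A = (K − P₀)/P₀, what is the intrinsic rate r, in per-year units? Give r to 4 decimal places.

A = (36700000 − 961000)/961000 = 37.18939
1480000 = 36700000/(1 + 37.18939·e^(−r·12)) → e^(−12r) = (24.7973 − 1)/37.18939 = 0.639895
r = −ln(0.639895)/12 = 0.44645/12

r ≈ 0.0372 per year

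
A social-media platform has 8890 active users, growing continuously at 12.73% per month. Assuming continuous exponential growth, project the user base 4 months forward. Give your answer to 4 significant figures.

≈ 14,790 active users

P(4) = 8890 · e^(0.1273·4) = 8890 · e^(0.5092)
= 8890 · 1.66396 ≈ 14792.6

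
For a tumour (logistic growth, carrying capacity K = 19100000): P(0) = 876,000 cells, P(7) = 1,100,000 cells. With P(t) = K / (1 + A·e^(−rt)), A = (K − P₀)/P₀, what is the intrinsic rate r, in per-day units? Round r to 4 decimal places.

r ≈ 0.0343 per day

A = (19100000 − 876000)/876000 = 20.80365
1100000 = 19100000/(1 + 20.80365·e^(−r·7)) → e^(−7r) = (17.36364 − 1)/20.80365 = 0.786575
r = −ln(0.786575)/7 = 0.24007/7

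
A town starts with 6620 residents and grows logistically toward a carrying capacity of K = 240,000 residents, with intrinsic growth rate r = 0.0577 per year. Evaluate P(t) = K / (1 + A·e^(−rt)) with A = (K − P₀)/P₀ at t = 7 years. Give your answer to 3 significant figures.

A = (240000 − 6620)/6620 = 35.25378
P(7) = 240000 / (1 + 35.25378·e^(−0.0577·7)) = 240000 / (1 + 35.25378·0.667711)
= 240000 / 24.53933 ≈ 9780.22

≈ 9,780 residents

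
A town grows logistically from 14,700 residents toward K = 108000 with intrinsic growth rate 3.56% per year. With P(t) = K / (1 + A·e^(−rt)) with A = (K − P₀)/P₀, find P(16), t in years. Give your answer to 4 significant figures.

A = (108000 − 14700)/14700 = 6.34694
P(16) = 108000 / (1 + 6.34694·e^(−0.0356·16)) = 108000 / (1 + 6.34694·0.565752)
= 108000 / 4.59079 ≈ 23525.36

≈ 23,530 residents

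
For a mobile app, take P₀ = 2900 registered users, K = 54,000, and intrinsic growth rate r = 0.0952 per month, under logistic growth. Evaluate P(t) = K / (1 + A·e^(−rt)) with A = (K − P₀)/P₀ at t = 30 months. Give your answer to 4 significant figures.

A = (54000 − 2900)/2900 = 17.62069
P(30) = 54000 / (1 + 17.62069·e^(−0.0952·30)) = 54000 / (1 + 17.62069·0.057498)
= 54000 / 2.01316 ≈ 26823.51

≈ 26,820 registered users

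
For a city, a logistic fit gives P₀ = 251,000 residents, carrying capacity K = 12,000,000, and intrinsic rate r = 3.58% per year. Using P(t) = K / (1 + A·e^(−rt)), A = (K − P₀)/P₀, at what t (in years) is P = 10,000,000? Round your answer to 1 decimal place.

t ≈ 152.4 years

A = (12000000 − 251000)/251000 = 46.80876
10000000 = 12000000/(1 + 46.80876·e^(−0.0358t)) → 1 + 46.80876·e^(−0.0358t) = 1.2
e^(−0.0358t) = 0.004273 → t = ln(234.04382)/0.0358 = 5.45551/0.0358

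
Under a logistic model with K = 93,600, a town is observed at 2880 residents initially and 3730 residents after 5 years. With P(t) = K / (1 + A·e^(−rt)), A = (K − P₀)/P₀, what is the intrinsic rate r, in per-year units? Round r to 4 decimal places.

A = (93600 − 2880)/2880 = 31.5
3730 = 93600/(1 + 31.5·e^(−r·5)) → e^(−5r) = (25.09383 − 1)/31.5 = 0.764884
r = −ln(0.764884)/5 = 0.26803/5

r ≈ 0.0536 per year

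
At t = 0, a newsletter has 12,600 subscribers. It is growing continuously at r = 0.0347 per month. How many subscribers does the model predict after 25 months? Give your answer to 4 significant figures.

≈ 30,000 subscribers

P(25) = 12600 · e^(0.0347·25) = 12600 · e^(0.8675)
= 12600 · 2.38095 ≈ 29999.98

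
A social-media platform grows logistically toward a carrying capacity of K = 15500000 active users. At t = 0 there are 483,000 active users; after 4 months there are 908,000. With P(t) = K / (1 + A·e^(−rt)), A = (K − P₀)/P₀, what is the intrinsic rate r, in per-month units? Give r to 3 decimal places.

r ≈ 0.165 per month

A = (15500000 − 483000)/483000 = 31.0911
908000 = 15500000/(1 + 31.0911·e^(−r·4)) → e^(−4r) = (17.07048 − 1)/31.0911 = 0.516884
r = −ln(0.516884)/4 = 0.65994/4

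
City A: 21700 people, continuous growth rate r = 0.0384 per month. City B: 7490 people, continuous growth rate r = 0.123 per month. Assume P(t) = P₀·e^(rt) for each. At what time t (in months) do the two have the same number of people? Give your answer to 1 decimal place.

21700·e^(0.0384t) = 7490·e^(0.123t)
21700/7490 = e^((0.123 − 0.0384)t) → ln(2.8972) = 0.0846·t
t = 1.06374 / 0.0846

t ≈ 12.6 months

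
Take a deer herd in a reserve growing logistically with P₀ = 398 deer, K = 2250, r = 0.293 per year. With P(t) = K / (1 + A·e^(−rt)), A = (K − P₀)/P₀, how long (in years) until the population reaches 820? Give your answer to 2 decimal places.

t ≈ 3.35 years

A = (2250 − 398)/398 = 4.65327
820 = 2250/(1 + 4.65327·e^(−0.293t)) → 1 + 4.65327·e^(−0.293t) = 2.7439
e^(−0.293t) = 0.37477 → t = ln(2.66831)/0.293 = 0.98144/0.293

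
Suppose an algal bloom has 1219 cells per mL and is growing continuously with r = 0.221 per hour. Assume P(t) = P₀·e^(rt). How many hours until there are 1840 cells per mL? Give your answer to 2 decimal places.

1840 = 1219 · e^(0.221·t)
t = ln(1840/1219) / 0.221 = ln(1.50943) / 0.221 = 0.41173 / 0.221

t ≈ 1.86 hours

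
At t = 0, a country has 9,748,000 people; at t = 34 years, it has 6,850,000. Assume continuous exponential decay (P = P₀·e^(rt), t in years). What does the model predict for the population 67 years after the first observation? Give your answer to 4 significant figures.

r = ln(6850000/9748000) / 34 ≈ -0.010377 per year
P(67) = 9748000 · e^(-0.010377·67) = 9748000 · 0.49895 ≈ 4863761.14

≈ 4,864,000 people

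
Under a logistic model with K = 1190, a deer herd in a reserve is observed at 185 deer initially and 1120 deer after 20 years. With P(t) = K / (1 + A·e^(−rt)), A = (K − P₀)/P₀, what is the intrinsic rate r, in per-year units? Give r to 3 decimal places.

r ≈ 0.223 per year

A = (1190 − 185)/185 = 5.43243
1120 = 1190/(1 + 5.43243·e^(−r·20)) → e^(−20r) = (1.0625 − 1)/5.43243 = 0.011505
r = −ln(0.011505)/20 = 4.46498/20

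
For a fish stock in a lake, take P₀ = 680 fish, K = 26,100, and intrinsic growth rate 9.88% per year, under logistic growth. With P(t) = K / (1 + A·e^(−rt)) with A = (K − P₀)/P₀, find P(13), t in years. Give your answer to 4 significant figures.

A = (26100 − 680)/680 = 37.38235
P(13) = 26100 / (1 + 37.38235·e^(−0.0988·13)) = 26100 / (1 + 37.38235·0.276817)
= 26100 / 11.34806 ≈ 2299.95

≈ 2,300 fish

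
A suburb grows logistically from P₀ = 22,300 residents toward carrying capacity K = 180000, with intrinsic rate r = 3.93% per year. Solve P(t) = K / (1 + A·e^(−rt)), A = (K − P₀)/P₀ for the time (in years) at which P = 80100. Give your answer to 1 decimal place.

t ≈ 44.2 years

A = (180000 − 22300)/22300 = 7.07175
80100 = 180000/(1 + 7.07175·e^(−0.0393t)) → 1 + 7.07175·e^(−0.0393t) = 2.24719
e^(−0.0393t) = 0.176362 → t = ln(5.67014)/0.0393 = 1.73521/0.0393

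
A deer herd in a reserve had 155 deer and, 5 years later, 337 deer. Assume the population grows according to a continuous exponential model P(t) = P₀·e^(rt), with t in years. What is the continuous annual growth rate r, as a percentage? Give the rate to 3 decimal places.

r ≈ 15.533% per year

337 = 155 · e^(r·5)
e^(5r) = 337/155 = 2.17419
r = ln(2.17419) / 5 = 0.77666 / 5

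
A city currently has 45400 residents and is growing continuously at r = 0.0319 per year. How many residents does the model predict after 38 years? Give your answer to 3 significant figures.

≈ 153,000 residents

P(38) = 45400 · e^(0.0319·38) = 45400 · e^(1.2122)
= 45400 · 3.36087 ≈ 152583.52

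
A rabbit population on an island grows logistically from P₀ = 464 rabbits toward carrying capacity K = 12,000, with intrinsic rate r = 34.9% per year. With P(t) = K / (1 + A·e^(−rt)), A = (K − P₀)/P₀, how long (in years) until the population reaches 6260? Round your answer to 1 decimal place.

A = (12000 − 464)/464 = 24.86207
6260 = 12000/(1 + 24.86207·e^(−0.349t)) → 1 + 24.86207·e^(−0.349t) = 1.91693
e^(−0.349t) = 0.036881 → t = ln(27.11438)/0.349 = 3.30006/0.349

t ≈ 9.5 years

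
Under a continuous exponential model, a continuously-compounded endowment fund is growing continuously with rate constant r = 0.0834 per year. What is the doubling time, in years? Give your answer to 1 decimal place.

doubling time ≈ 8.3 years

doubling time = ln(2) / |r| = 0.69315 / 0.0834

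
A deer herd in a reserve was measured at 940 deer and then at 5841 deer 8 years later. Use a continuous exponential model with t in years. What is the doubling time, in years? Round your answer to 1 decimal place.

r = ln(5841/940) / 8 = ln(6.21383) / 8 ≈ 0.228347 per year
doubling time = ln 2 / |r| = 0.69315 / 0.228347

doubling time ≈ 3.0 years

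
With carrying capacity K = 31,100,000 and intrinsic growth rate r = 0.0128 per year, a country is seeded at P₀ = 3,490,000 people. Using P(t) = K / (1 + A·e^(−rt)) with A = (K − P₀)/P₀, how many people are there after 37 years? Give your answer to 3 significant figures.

≈ 5,250,000 people

A = (31100000 − 3490000)/3490000 = 7.91117
P(37) = 31100000 / (1 + 7.91117·e^(−0.0128·37)) = 31100000 / (1 + 7.91117·0.622756)
= 31100000 / 5.92673 ≈ 5247409.47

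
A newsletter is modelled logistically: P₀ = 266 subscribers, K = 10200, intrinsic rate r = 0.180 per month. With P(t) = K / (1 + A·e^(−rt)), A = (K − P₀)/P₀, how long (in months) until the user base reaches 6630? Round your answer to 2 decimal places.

t ≈ 23.55 months

A = (10200 − 266)/266 = 37.34586
6630 = 10200/(1 + 37.34586·e^(−0.18t)) → 1 + 37.34586·e^(−0.18t) = 1.53846
e^(−0.18t) = 0.014418 → t = ln(69.35661)/0.18 = 4.23926/0.18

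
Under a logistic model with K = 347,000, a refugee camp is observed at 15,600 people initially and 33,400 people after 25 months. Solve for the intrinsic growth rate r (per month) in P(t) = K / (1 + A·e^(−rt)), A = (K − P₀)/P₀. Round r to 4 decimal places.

A = (347000 − 15600)/15600 = 21.24359
33400 = 347000/(1 + 21.24359·e^(−r·25)) → e^(−25r) = (10.38922 − 1)/21.24359 = 0.441979
r = −ln(0.441979)/25 = 0.81649/25

r ≈ 0.0327 per month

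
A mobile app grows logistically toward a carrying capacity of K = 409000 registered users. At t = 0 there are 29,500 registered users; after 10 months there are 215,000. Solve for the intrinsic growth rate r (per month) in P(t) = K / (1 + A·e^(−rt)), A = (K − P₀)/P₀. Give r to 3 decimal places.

r ≈ 0.266 per month

A = (409000 − 29500)/29500 = 12.86441
215000 = 409000/(1 + 12.86441·e^(−r·10)) → e^(−10r) = (1.90233 − 1)/12.86441 = 0.070141
r = −ln(0.070141)/10 = 2.65724/10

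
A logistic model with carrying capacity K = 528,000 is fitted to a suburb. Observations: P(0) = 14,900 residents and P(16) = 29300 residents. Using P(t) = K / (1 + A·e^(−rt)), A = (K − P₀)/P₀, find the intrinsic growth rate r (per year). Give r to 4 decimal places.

A = (528000 − 14900)/14900 = 34.43624
29300 = 528000/(1 + 34.43624·e^(−r·16)) → e^(−16r) = (18.02048 − 1)/34.43624 = 0.494261
r = −ln(0.494261)/16 = 0.70469/16

r ≈ 0.0440 per year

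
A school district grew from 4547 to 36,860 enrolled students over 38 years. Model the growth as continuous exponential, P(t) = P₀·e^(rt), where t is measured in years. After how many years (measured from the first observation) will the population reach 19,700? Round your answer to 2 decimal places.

r = ln(36860/4547) / 38 ≈ 0.05507 per year
t = ln(19700/4547) / r = 1.46615 / 0.05507 ≈ 26.623

t ≈ 26.62 years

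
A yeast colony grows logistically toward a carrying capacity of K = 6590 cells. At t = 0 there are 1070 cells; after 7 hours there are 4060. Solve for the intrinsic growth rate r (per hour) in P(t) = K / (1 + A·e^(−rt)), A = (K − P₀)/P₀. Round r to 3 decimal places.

A = (6590 − 1070)/1070 = 5.15888
4060 = 6590/(1 + 5.15888·e^(−r·7)) → e^(−7r) = (1.62315 − 1)/5.15888 = 0.120792
r = −ln(0.120792)/7 = 2.11368/7

r ≈ 0.302 per hour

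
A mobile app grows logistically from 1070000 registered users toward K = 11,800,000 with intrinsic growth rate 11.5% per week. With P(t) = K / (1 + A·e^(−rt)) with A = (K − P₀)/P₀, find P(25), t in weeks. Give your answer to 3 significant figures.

≈ 7,540,000 registered users

A = (11800000 − 1070000)/1070000 = 10.02804
P(25) = 11800000 / (1 + 10.02804·e^(−0.115·25)) = 11800000 / (1 + 10.02804·0.056416)
= 11800000 / 1.56574 ≈ 7536357.39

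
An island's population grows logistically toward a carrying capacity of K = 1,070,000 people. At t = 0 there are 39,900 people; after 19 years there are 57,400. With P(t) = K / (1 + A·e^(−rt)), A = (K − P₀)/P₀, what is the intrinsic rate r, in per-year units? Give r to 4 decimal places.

r ≈ 0.0200 per year

A = (1070000 − 39900)/39900 = 25.81704
57400 = 1070000/(1 + 25.81704·e^(−r·19)) → e^(−19r) = (18.64111 − 1)/25.81704 = 0.683313
r = −ln(0.683313)/19 = 0.3808/19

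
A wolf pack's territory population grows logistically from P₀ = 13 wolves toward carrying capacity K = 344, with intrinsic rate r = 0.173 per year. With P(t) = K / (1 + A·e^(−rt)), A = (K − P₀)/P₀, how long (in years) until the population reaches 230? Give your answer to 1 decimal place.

A = (344 − 13)/13 = 25.46154
230 = 344/(1 + 25.46154·e^(−0.173t)) → 1 + 25.46154·e^(−0.173t) = 1.49565
e^(−0.173t) = 0.019467 → t = ln(51.36977)/0.173 = 3.93905/0.173

t ≈ 22.8 years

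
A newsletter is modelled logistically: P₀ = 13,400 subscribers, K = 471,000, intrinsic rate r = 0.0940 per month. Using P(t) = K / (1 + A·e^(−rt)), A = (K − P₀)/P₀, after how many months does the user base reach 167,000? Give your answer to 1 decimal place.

t ≈ 31.2 months

A = (471000 − 13400)/13400 = 34.14925
167000 = 471000/(1 + 34.14925·e^(−0.094t)) → 1 + 34.14925·e^(−0.094t) = 2.82036
e^(−0.094t) = 0.053306 → t = ln(18.75962)/0.094 = 2.93171/0.094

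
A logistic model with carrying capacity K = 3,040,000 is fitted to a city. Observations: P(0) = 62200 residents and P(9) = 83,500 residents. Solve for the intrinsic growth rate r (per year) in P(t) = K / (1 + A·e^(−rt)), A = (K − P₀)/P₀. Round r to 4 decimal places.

A = (3040000 − 62200)/62200 = 47.8746
83500 = 3040000/(1 + 47.8746·e^(−r·9)) → e^(−9r) = (36.40719 − 1)/47.8746 = 0.739582
r = −ln(0.739582)/9 = 0.30167/9

r ≈ 0.0335 per year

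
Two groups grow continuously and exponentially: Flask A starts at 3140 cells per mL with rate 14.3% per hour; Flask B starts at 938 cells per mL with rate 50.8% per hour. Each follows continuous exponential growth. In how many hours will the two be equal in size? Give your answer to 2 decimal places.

3140·e^(0.143t) = 938·e^(0.508t)
3140/938 = e^((0.508 − 0.143)t) → ln(3.34755) = 0.365·t
t = 1.20823 / 0.365

t ≈ 3.31 hours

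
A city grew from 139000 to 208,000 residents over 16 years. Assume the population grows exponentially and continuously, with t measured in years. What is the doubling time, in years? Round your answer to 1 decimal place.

doubling time ≈ 27.5 years

r = ln(208000/139000) / 16 = ln(1.4964) / 16 ≈ 0.025192 per year
doubling time = ln 2 / |r| = 0.69315 / 0.025192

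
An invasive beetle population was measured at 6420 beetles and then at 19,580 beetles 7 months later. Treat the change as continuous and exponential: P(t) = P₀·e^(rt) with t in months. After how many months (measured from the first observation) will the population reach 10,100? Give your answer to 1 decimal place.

r = ln(19580/6420) / 7 ≈ 0.159299 per month
t = ln(10100/6420) / r = 0.45312 / 0.159299 ≈ 2.844

t ≈ 2.8 months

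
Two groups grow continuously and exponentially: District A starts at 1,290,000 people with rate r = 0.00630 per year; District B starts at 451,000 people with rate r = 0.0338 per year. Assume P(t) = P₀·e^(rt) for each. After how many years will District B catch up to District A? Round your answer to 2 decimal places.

t ≈ 38.22 years

1290000·e^(0.0063t) = 451000·e^(0.0338t)
1290000/451000 = e^((0.0338 − 0.0063)t) → ln(2.86031) = 0.0275·t
t = 1.05093 / 0.0275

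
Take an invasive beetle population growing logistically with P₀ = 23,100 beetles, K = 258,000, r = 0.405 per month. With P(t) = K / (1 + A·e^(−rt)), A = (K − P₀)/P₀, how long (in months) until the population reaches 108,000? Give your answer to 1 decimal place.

t ≈ 4.9 months

A = (258000 − 23100)/23100 = 10.16883
108000 = 258000/(1 + 10.16883·e^(−0.405t)) → 1 + 10.16883·e^(−0.405t) = 2.38889
e^(−0.405t) = 0.136583 → t = ln(7.32156)/0.405 = 1.99082/0.405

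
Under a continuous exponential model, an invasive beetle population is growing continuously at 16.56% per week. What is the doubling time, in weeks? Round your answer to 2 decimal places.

doubling time ≈ 4.19 weeks

doubling time = ln(2) / |r| = 0.69315 / 0.1656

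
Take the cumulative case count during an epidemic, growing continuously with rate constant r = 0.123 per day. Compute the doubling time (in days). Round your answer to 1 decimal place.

doubling time ≈ 5.6 days

doubling time = ln(2) / |r| = 0.69315 / 0.123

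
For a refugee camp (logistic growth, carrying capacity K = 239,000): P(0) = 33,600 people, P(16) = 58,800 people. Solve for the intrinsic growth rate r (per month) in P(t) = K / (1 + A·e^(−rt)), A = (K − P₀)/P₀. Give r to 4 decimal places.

r ≈ 0.0432 per month

A = (239000 − 33600)/33600 = 6.1131
58800 = 239000/(1 + 6.1131·e^(−r·16)) → e^(−16r) = (4.06463 − 1)/6.1131 = 0.501321
r = −ln(0.501321)/16 = 0.69051/16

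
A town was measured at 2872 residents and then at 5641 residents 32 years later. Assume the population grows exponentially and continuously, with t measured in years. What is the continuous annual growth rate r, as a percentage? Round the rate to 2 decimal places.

5641 = 2872 · e^(r·32)
e^(32r) = 5641/2872 = 1.96414
r = ln(1.96414) / 32 = 0.67505 / 32

r ≈ 2.11% per year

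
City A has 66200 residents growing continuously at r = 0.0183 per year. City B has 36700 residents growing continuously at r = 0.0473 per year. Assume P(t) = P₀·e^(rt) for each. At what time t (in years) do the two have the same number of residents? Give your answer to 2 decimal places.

66200·e^(0.0183t) = 36700·e^(0.0473t)
66200/36700 = e^((0.0473 − 0.0183)t) → ln(1.80381) = 0.029·t
t = 0.5899 / 0.029

t ≈ 20.34 years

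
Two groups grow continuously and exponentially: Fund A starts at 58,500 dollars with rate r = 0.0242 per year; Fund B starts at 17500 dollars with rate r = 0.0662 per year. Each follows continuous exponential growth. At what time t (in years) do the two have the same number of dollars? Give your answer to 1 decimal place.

t ≈ 28.7 years

58500·e^(0.0242t) = 17500·e^(0.0662t)
58500/17500 = e^((0.0662 − 0.0242)t) → ln(3.34286) = 0.042·t
t = 1.20683 / 0.042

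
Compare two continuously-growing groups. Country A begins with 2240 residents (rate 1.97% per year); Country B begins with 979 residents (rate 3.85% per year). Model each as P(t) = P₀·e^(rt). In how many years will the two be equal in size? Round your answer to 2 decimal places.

t ≈ 44.03 years

2240·e^(0.0197t) = 979·e^(0.0385t)
2240/979 = e^((0.0385 − 0.0197)t) → ln(2.28805) = 0.0188·t
t = 0.8277 / 0.0188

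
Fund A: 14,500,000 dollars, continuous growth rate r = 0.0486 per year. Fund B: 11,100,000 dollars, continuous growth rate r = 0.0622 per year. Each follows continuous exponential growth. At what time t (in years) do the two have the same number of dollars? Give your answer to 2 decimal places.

14500000·e^(0.0486t) = 11100000·e^(0.0622t)
14500000/11100000 = e^((0.0622 − 0.0486)t) → ln(1.30631) = 0.0136·t
t = 0.2672 / 0.0136

t ≈ 19.65 years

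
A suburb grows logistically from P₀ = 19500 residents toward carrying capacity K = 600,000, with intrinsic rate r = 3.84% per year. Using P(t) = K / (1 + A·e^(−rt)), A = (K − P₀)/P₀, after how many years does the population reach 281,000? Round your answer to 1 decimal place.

t ≈ 85.1 years

A = (600000 − 19500)/19500 = 29.76923
281000 = 600000/(1 + 29.76923·e^(−0.0384t)) → 1 + 29.76923·e^(−0.0384t) = 2.13523
e^(−0.0384t) = 0.038134 → t = ln(26.22305)/0.0384 = 3.26664/0.0384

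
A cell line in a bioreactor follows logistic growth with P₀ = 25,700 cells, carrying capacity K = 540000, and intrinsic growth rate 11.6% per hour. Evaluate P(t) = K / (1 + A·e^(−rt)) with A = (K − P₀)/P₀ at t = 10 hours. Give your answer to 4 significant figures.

≈ 74,240 cells

A = (540000 − 25700)/25700 = 20.01167
P(10) = 540000 / (1 + 20.01167·e^(−0.116·10)) = 540000 / (1 + 20.01167·0.313486)
= 540000 / 7.27338 ≈ 74243.31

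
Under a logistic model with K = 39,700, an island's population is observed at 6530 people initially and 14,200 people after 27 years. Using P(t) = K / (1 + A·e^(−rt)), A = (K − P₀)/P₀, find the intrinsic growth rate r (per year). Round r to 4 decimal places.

r ≈ 0.0385 per year

A = (39700 − 6530)/6530 = 5.07963
14200 = 39700/(1 + 5.07963·e^(−r·27)) → e^(−27r) = (2.79577 − 1)/5.07963 = 0.353525
r = −ln(0.353525)/27 = 1.0398/27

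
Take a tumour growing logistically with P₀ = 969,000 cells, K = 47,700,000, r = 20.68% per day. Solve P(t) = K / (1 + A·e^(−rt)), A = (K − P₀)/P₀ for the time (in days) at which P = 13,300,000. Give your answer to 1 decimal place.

t ≈ 14.1 days

A = (47700000 − 969000)/969000 = 48.22601
13300000 = 47700000/(1 + 48.22601·e^(−0.2068t)) → 1 + 48.22601·e^(−0.2068t) = 3.58647
e^(−0.2068t) = 0.053632 → t = ln(18.64552)/0.2068 = 2.92561/0.2068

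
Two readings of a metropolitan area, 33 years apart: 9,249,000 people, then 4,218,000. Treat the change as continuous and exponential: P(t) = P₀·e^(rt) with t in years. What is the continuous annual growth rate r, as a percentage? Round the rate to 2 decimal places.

r ≈ -2.38% per year

4218000 = 9249000 · e^(r·33)
e^(33r) = 4218000/9249000 = 0.45605
r = ln(0.45605) / 33 = -0.78515 / 33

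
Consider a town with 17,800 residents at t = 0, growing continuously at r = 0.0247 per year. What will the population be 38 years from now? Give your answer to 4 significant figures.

≈ 45,500 residents

P(38) = 17800 · e^(0.0247·38) = 17800 · e^(0.9386)
= 17800 · 2.5564 ≈ 45503.92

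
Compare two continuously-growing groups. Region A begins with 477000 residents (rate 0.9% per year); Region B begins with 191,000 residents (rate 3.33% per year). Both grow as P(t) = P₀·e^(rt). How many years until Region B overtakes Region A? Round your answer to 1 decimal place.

t ≈ 37.7 years

477000·e^(0.009t) = 191000·e^(0.0333t)
477000/191000 = e^((0.0333 − 0.009)t) → ln(2.49738) = 0.0243·t
t = 0.91524 / 0.0243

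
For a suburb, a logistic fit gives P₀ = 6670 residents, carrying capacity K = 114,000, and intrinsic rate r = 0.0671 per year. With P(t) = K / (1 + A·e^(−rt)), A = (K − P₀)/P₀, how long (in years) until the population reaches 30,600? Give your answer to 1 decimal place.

t ≈ 26.5 years

A = (114000 − 6670)/6670 = 16.09145
30600 = 114000/(1 + 16.09145·e^(−0.0671t)) → 1 + 16.09145·e^(−0.0671t) = 3.72549
e^(−0.0671t) = 0.169375 → t = ln(5.90406)/0.0671 = 1.77564/0.0671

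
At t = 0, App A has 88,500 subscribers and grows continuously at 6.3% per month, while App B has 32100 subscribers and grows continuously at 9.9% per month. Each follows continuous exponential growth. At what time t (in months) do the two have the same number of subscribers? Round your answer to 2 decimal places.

88500·e^(0.063t) = 32100·e^(0.099t)
88500/32100 = e^((0.099 − 0.063)t) → ln(2.75701) = 0.036·t
t = 1.01415 / 0.036

t ≈ 28.17 months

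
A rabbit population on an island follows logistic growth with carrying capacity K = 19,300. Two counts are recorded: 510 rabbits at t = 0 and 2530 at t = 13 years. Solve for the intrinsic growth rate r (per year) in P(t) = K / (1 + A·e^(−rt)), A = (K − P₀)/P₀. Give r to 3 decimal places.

r ≈ 0.132 per year

A = (19300 − 510)/510 = 36.84314
2530 = 19300/(1 + 36.84314·e^(−r·13)) → e^(−13r) = (7.62846 − 1)/36.84314 = 0.17991
r = −ln(0.17991)/13 = 1.7153/13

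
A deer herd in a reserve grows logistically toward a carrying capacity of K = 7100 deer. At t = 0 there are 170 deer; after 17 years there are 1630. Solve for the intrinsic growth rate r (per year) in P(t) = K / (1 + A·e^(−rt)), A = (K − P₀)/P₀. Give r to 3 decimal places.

r ≈ 0.147 per year

A = (7100 − 170)/170 = 40.76471
1630 = 7100/(1 + 40.76471·e^(−r·17)) → e^(−17r) = (4.35583 − 1)/40.76471 = 0.082322
r = −ln(0.082322)/17 = 2.49712/17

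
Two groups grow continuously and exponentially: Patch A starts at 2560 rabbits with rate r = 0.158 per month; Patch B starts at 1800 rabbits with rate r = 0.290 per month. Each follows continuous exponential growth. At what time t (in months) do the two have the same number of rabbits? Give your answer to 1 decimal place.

2560·e^(0.158t) = 1800·e^(0.29t)
2560/1800 = e^((0.29 − 0.158)t) → ln(1.42222) = 0.132·t
t = 0.35222 / 0.132

t ≈ 2.7 months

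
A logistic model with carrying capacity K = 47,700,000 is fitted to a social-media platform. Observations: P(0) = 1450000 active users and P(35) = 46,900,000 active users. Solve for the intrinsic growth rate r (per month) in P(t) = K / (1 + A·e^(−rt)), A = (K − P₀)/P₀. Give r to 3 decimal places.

A = (47700000 − 1450000)/1450000 = 31.89655
46900000 = 47700000/(1 + 31.89655·e^(−r·35)) → e^(−35r) = (1.01706 − 1)/31.89655 = 0.000535
r = −ln(0.000535)/35 = 7.53366/35

r ≈ 0.215 per month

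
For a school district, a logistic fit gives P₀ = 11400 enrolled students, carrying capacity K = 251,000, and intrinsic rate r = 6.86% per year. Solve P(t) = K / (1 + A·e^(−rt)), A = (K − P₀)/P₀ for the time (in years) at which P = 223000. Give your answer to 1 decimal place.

A = (251000 − 11400)/11400 = 21.01754
223000 = 251000/(1 + 21.01754·e^(−0.0686t)) → 1 + 21.01754·e^(−0.0686t) = 1.12556
e^(−0.0686t) = 0.005974 → t = ln(167.38972)/0.0686 = 5.12032/0.0686

t ≈ 74.6 years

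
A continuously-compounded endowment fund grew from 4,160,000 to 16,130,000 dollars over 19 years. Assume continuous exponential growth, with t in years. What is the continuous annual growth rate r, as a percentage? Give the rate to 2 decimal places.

r ≈ 7.13% per year

16130000 = 4160000 · e^(r·19)
e^(19r) = 16130000/4160000 = 3.8774
r = ln(3.8774) / 19 = 1.35517 / 19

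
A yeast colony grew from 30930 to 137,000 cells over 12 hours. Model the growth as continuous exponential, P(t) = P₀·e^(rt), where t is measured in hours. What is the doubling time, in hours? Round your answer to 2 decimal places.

r = ln(137000/30930) / 12 = ln(4.42936) / 12 ≈ 0.124021 per hour
doubling time = ln 2 / |r| = 0.69315 / 0.124021

doubling time ≈ 5.59 hours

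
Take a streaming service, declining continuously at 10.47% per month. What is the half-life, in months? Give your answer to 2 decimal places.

half-life ≈ 6.62 months

half-life = ln(2) / |r| = 0.69315 / 0.1047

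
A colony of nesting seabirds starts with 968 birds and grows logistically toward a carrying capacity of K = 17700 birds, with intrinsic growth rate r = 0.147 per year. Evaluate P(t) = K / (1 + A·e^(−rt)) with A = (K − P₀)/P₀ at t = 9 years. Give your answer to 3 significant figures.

A = (17700 − 968)/968 = 17.28512
P(9) = 17700 / (1 + 17.28512·e^(−0.147·9)) = 17700 / (1 + 17.28512·0.266335)
= 17700 / 5.60364 ≈ 3158.66

≈ 3,160 birds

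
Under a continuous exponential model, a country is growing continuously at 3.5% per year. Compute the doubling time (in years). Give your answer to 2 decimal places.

doubling time = ln(2) / |r| = 0.69315 / 0.035

doubling time ≈ 19.80 years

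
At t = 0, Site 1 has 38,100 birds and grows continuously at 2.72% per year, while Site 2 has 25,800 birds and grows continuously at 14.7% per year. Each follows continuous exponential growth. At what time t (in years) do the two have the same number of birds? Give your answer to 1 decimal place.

38100·e^(0.0272t) = 25800·e^(0.147t)
38100/25800 = e^((0.147 − 0.0272)t) → ln(1.47674) = 0.1198·t
t = 0.38984 / 0.1198

t ≈ 3.3 years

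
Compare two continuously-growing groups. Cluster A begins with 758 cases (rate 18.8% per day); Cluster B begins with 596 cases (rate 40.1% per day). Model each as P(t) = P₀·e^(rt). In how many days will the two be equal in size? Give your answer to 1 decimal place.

t ≈ 1.1 days

758·e^(0.188t) = 596·e^(0.401t)
758/596 = e^((0.401 − 0.188)t) → ln(1.27181) = 0.213·t
t = 0.24044 / 0.213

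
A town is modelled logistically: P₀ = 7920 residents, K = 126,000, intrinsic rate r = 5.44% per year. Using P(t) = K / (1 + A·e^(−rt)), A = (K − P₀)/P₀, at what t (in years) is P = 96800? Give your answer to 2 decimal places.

A = (126000 − 7920)/7920 = 14.90909
96800 = 126000/(1 + 14.90909·e^(−0.0544t)) → 1 + 14.90909·e^(−0.0544t) = 1.30165
e^(−0.0544t) = 0.020233 → t = ln(49.42466)/0.0544 = 3.90045/0.0544

t ≈ 71.70 years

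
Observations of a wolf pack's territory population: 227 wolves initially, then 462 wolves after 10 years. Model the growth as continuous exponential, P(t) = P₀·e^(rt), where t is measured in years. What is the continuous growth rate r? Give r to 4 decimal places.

r ≈ 0.0711 per year

462 = 227 · e^(r·10)
e^(10r) = 462/227 = 2.03524
r = ln(2.03524) / 10 = 0.71061 / 10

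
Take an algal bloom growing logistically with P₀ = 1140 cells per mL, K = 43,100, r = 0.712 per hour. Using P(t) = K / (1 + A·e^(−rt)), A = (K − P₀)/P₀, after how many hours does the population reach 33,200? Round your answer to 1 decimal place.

t ≈ 6.8 hours

A = (43100 − 1140)/1140 = 36.80702
33200 = 43100/(1 + 36.80702·e^(−0.712t)) → 1 + 36.80702·e^(−0.712t) = 1.29819
e^(−0.712t) = 0.008102 → t = ln(123.43363)/0.712 = 4.8157/0.712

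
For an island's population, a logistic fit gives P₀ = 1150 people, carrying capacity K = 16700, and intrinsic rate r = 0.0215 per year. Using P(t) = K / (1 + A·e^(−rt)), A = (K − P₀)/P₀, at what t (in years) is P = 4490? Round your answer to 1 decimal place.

A = (16700 − 1150)/1150 = 13.52174
4490 = 16700/(1 + 13.52174·e^(−0.0215t)) → 1 + 13.52174·e^(−0.0215t) = 3.71938
e^(−0.0215t) = 0.201111 → t = ln(4.97237)/0.0215 = 1.6039/0.0215

t ≈ 74.6 years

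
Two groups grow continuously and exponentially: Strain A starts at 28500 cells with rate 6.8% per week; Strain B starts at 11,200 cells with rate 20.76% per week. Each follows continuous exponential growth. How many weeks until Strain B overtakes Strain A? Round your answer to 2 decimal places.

28500·e^(0.068t) = 11200·e^(0.2076t)
28500/11200 = e^((0.2076 − 0.068)t) → ln(2.54464) = 0.1396·t
t = 0.93399 / 0.1396

t ≈ 6.69 weeks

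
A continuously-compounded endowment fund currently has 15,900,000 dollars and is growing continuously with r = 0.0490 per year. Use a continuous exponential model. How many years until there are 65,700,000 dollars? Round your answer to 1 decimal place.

65700000 = 15900000 · e^(0.049·t)
t = ln(65700000/15900000) / 0.049 = ln(4.13208) / 0.049 = 1.41878 / 0.049

t ≈ 29.0 years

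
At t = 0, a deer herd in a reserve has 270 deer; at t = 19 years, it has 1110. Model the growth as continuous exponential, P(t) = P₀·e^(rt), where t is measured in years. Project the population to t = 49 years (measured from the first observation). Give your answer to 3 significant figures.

≈ 10,300 deer

r = ln(1110/270) / 19 ≈ 0.074405 per year
P(49) = 270 · e^(0.074405·49) = 270 · 38.31497 ≈ 10345.04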